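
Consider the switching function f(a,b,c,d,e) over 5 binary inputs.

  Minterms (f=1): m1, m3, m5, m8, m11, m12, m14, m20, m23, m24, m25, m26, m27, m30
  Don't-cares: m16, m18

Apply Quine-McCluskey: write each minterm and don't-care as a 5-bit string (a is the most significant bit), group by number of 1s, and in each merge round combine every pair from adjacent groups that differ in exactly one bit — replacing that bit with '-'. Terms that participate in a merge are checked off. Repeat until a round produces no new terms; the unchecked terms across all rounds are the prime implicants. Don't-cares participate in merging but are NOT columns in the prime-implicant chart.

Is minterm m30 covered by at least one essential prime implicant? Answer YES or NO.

size-2^0 implicants → 00001(✓)  00011(✓)  00101(✓)  01000(✓)  01011(✓)  01100(✓)  01110(✓)  10000(✓)  10010(✓)  10100(✓)  10111  11000(✓)  11001(✓)  11010(✓)  11011(✓)  11110(✓)
size-2^1 implicants → -1000  -1011  -1110  0-011  00-01  000-1  01-00  011-0  1-000(✓)  1-010(✓)  10-00  100-0(✓)  11-10  110-0(✓)  110-1(✓)  1100-(✓)  1101-(✓)
size-2^2 implicants → 1-0-0  110--
Unchecked terms (primes): -1000, -1011, -1110, 0-011, 00-01, 000-1, 01-00, 011-0, 1-0-0, 10-00, 10111, 11-10, 110--
Minterm coverage:
  m1 ⊆ 00-01,000-1
  m3 ⊆ 0-011,000-1
  m5 ⊆ 00-01 [E]
  m8 ⊆ -1000,01-00
  m11 ⊆ -1011,0-011
  m12 ⊆ 01-00,011-0
  m14 ⊆ -1110,011-0
  m20 ⊆ 10-00 [E]
  m23 ⊆ 10111 [E]
  m24 ⊆ -1000,1-0-0,110--
  m25 ⊆ 110-- [E]
  m26 ⊆ 1-0-0,11-10,110--
  m27 ⊆ -1011,110--
  m30 ⊆ -1110,11-10
E = {00-01, 10-00, 10111, 110--}

NO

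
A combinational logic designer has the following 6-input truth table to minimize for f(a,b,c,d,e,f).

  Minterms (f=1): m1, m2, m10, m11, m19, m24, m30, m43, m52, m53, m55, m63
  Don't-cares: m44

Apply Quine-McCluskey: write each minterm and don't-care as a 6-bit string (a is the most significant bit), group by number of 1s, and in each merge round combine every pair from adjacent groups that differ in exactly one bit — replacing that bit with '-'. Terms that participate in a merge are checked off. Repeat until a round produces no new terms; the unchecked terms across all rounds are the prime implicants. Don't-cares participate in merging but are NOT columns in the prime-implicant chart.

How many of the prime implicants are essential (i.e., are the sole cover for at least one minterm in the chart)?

[col 0] 000001, 000010*, 001010*, 001011*, 010011, 011000, 011110, 101011*, 101100, 110100*, 110101*, 110111*, 111111*
[col 1] -01011, 00-010, 00101-, 11-111, 1101-1, 11010-
Prime implicants: -01011, 00-010, 000001, 00101-, 010011, 011000, 011110, 101100, 11-111, 1101-1, 11010-
PI chart (minterm → PIs covering it):
  1 | 000001  (sole → essential)
  2 | 00-010  (sole → essential)
  10 | 00-010,00101-
  11 | -01011,00101-
  19 | 010011  (sole → essential)
  24 | 011000  (sole → essential)
  30 | 011110  (sole → essential)
  43 | -01011  (sole → essential)
  52 | 11010-  (sole → essential)
  53 | 1101-1,11010-
  55 | 11-111,1101-1
  63 | 11-111  (sole → essential)
Essential prime implicants: -01011, 00-010, 000001, 010011, 011000, 011110, 11-111, 11010-

8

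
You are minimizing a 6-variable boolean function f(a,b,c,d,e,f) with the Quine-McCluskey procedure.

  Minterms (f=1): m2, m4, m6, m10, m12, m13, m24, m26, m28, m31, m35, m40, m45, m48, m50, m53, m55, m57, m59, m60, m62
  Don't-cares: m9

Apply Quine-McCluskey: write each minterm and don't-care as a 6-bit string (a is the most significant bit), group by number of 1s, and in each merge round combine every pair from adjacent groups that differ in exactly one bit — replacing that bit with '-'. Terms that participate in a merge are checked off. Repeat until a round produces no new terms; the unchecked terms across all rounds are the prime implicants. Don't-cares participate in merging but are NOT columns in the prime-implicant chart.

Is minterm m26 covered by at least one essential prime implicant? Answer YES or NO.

NO

size-2^0 implicants → 000010(✓)  000100(✓)  000110(✓)  001001(✓)  001010(✓)  001100(✓)  001101(✓)  011000(✓)  011010(✓)  011100(✓)  011111  100011  101000  101101(✓)  110000(✓)  110010(✓)  110101(✓)  110111(✓)  111001(✓)  111011(✓)  111100(✓)  111110(✓)
size-2^1 implicants → -01101  -11100  0-1010  0-1100  00-010  00-100  000-10  0001-0  001-01  00110-  011-00  0110-0  1100-0  1101-1  1110-1  1111-0
Unchecked terms (primes): -01101, -11100, 0-1010, 0-1100, 00-010, 00-100, 000-10, 0001-0, 001-01, 00110-, 011-00, 0110-0, 011111, 100011, 101000, 1100-0, 1101-1, 1110-1, 1111-0
Minterm coverage:
  m2 ⊆ 00-010,000-10
  m4 ⊆ 00-100,0001-0
  m6 ⊆ 000-10,0001-0
  m10 ⊆ 0-1010,00-010
  m12 ⊆ 0-1100,00-100,00110-
  m13 ⊆ -01101,001-01,00110-
  m24 ⊆ 011-00,0110-0
  m26 ⊆ 0-1010,0110-0
  m28 ⊆ -11100,0-1100,011-00
  m31 ⊆ 011111 [E]
  m35 ⊆ 100011 [E]
  m40 ⊆ 101000 [E]
  m45 ⊆ -01101 [E]
  m48 ⊆ 1100-0 [E]
  m50 ⊆ 1100-0 [E]
  m53 ⊆ 1101-1 [E]
  m55 ⊆ 1101-1 [E]
  m57 ⊆ 1110-1 [E]
  m59 ⊆ 1110-1 [E]
  m60 ⊆ -11100,1111-0
  m62 ⊆ 1111-0 [E]
E = {-01101, 011111, 100011, 101000, 1100-0, 1101-1, 1110-1, 1111-0}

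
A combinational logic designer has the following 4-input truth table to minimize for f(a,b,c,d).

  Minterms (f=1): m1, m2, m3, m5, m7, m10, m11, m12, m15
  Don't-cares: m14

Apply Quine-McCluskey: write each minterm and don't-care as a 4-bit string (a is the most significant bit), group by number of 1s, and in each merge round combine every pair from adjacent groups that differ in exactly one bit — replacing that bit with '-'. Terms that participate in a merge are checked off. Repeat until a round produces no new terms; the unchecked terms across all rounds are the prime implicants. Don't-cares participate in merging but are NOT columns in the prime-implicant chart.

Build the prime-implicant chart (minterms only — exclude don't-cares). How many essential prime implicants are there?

size-2^0 implicants → 0001(✓)  0010(✓)  0011(✓)  0101(✓)  0111(✓)  1010(✓)  1011(✓)  1100(✓)  1110(✓)  1111(✓)
size-2^1 implicants → -010(✓)  -011(✓)  -111(✓)  0-01(✓)  0-11(✓)  00-1(✓)  001-(✓)  01-1(✓)  1-10(✓)  1-11(✓)  101-(✓)  11-0  111-(✓)
size-2^2 implicants → --11  -01-  0--1  1-1-
Unchecked terms (primes): --11, -01-, 0--1, 1-1-, 11-0
Minterm coverage:
  m1 ⊆ 0--1 [E]
  m2 ⊆ -01- [E]
  m3 ⊆ --11,-01-,0--1
  m5 ⊆ 0--1 [E]
  m7 ⊆ --11,0--1
  m10 ⊆ -01-,1-1-
  m11 ⊆ --11,-01-,1-1-
  m12 ⊆ 11-0 [E]
  m15 ⊆ --11,1-1-
E = {-01-, 0--1, 11-0}

3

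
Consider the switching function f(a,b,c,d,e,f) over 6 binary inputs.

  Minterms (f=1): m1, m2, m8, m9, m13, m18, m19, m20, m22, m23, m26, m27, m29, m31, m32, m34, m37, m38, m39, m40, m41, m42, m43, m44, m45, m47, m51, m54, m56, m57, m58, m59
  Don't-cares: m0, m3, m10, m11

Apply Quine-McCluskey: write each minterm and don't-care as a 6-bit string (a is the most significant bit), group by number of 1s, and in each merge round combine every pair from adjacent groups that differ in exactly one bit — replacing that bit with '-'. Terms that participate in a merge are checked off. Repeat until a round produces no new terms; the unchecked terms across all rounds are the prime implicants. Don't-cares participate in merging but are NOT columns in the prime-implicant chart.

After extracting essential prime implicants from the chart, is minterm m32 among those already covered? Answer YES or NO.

size-2^0 implicants → 000000(✓)  000001(✓)  000010(✓)  000011(✓)  001000(✓)  001001(✓)  001010(✓)  001011(✓)  001101(✓)  010010(✓)  010011(✓)  010100(✓)  010110(✓)  010111(✓)  011010(✓)  011011(✓)  011101(✓)  011111(✓)  100000(✓)  100010(✓)  100101(✓)  100110(✓)  100111(✓)  101000(✓)  101001(✓)  101010(✓)  101011(✓)  101100(✓)  101101(✓)  101111(✓)  110011(✓)  110110(✓)  111000(✓)  111001(✓)  111010(✓)  111011(✓)
size-2^1 implicants → -00000(✓)  -00010(✓)  -01000(✓)  -01001(✓)  -01010(✓)  -01011(✓)  -01101(✓)  -10011(✓)  -10110  -11010(✓)  -11011(✓)  0-0010(✓)  0-0011(✓)  0-1010(✓)  0-1011(✓)  0-1101  00-000(✓)  00-001(✓)  00-010(✓)  00-011(✓)  0000-0(✓)  0000-1(✓)  00000-(✓)  00001-(✓)  001-01(✓)  0010-0(✓)  0010-1(✓)  00100-(✓)  00101-(✓)  01-010(✓)  01-011(✓)  01-111(✓)  010-10(✓)  010-11(✓)  01001-(✓)  0101-0  01011-(✓)  011-11(✓)  01101-(✓)  0111-1  1-0110  1-1000(✓)  1-1001(✓)  1-1010(✓)  1-1011(✓)  10-000(✓)  10-010(✓)  10-101(✓)  10-111(✓)  100-10  1000-0(✓)  1001-1(✓)  10011-  101-00(✓)  101-01(✓)  101-11(✓)  1010-0(✓)  1010-1(✓)  10100-(✓)  10101-(✓)  1011-1(✓)  10110-(✓)  11-011(✓)  1110-0(✓)  1110-1(✓)  11100-(✓)  11101-(✓)
size-2^2 implicants → --1010(✓)  --1011(✓)  -0-000(✓)  -0-010(✓)  -000-0(✓)  -01-01  -010-0(✓)  -010-1(✓)  -0100-(✓)  -0101-(✓)  -1-011  -1101-(✓)  0--010(✓)  0--011(✓)  0-001-(✓)  0-101-(✓)  00-0-0(✓)  00-0-1(✓)  00-00-(✓)  00-01-(✓)  0000--(✓)  0010--(✓)  01--11  01-01-(✓)  010-1-  1-10-0(✓)  1-10-1(✓)  1-100-(✓)  1-101-(✓)  10-0-0(✓)  10-1-1  101--1  101-0-  1010--(✓)  1110--(✓)
size-2^3 implicants → --101-  -0-0-0  -010--  0--01-  00-0--  1-10--
Unchecked terms (primes): --101-, -0-0-0, -01-01, -010--, -1-011, -10110, 0--01-, 0-1101, 00-0--, 01--11, 010-1-, 0101-0, 0111-1, 1-0110, 1-10--, 10-1-1, 100-10, 10011-, 101--1, 101-0-
Minterm coverage:
  m1 ⊆ 00-0-- [E]
  m2 ⊆ -0-0-0,0--01-,00-0--
  m8 ⊆ -0-0-0,-010--,00-0--
  m9 ⊆ -01-01,-010--,00-0--
  m13 ⊆ -01-01,0-1101
  m18 ⊆ 0--01-,010-1-
  m19 ⊆ -1-011,0--01-,01--11,010-1-
  m20 ⊆ 0101-0 [E]
  m22 ⊆ -10110,010-1-,0101-0
  m23 ⊆ 01--11,010-1-
  m26 ⊆ --101-,0--01-
  m27 ⊆ --101-,-1-011,0--01-,01--11
  m29 ⊆ 0-1101,0111-1
  m31 ⊆ 01--11,0111-1
  m32 ⊆ -0-0-0 [E]
  m34 ⊆ -0-0-0,100-10
  m37 ⊆ 10-1-1 [E]
  m38 ⊆ 1-0110,100-10,10011-
  m39 ⊆ 10-1-1,10011-
  m40 ⊆ -0-0-0,-010--,1-10--,101-0-
  m41 ⊆ -01-01,-010--,1-10--,101--1,101-0-
  m42 ⊆ --101-,-0-0-0,-010--,1-10--
  m43 ⊆ --101-,-010--,1-10--,101--1
  m44 ⊆ 101-0- [E]
  m45 ⊆ -01-01,10-1-1,101--1,101-0-
  m47 ⊆ 10-1-1,101--1
  m51 ⊆ -1-011 [E]
  m54 ⊆ -10110,1-0110
  m56 ⊆ 1-10-- [E]
  m57 ⊆ 1-10-- [E]
  m58 ⊆ --101-,1-10--
  m59 ⊆ --101-,-1-011,1-10--
E = {-0-0-0, -1-011, 00-0--, 0101-0, 1-10--, 10-1-1, 101-0-}

YES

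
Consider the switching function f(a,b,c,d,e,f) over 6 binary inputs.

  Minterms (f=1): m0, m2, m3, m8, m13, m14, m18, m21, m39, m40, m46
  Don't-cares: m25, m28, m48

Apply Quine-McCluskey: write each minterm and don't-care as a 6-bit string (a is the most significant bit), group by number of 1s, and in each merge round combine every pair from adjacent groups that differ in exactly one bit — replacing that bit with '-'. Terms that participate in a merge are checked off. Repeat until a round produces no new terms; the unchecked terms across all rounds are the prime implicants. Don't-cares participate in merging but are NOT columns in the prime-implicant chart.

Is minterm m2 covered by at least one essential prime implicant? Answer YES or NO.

[col 0] 000000*, 000010*, 000011*, 001000*, 001101, 001110*, 010010*, 010101, 011001, 011100, 100111, 101000*, 101110*, 110000
[col 1] -01000, -01110, 0-0010, 00-000, 0000-0, 00001-
Prime implicants: -01000, -01110, 0-0010, 00-000, 0000-0, 00001-, 001101, 010101, 011001, 011100, 100111, 110000
PI chart (minterm → PIs covering it):
  0 | 00-000,0000-0
  2 | 0-0010,0000-0,00001-
  3 | 00001-  (sole → essential)
  8 | -01000,00-000
  13 | 001101  (sole → essential)
  14 | -01110  (sole → essential)
  18 | 0-0010  (sole → essential)
  21 | 010101  (sole → essential)
  39 | 100111  (sole → essential)
  40 | -01000  (sole → essential)
  46 | -01110  (sole → essential)
Essential prime implicants: -01000, -01110, 0-0010, 00001-, 001101, 010101, 100111

YES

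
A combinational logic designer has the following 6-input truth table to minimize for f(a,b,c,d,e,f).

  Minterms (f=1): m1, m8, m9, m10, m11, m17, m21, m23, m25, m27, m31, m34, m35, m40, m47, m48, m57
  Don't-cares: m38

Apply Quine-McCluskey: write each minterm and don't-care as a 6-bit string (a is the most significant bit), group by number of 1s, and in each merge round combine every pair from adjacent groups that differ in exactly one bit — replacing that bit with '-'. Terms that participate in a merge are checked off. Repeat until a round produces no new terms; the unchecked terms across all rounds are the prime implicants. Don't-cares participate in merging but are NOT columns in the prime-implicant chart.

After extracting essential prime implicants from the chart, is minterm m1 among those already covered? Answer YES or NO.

YES

size-2^0 implicants → 000001(✓)  001000(✓)  001001(✓)  001010(✓)  001011(✓)  010001(✓)  010101(✓)  010111(✓)  011001(✓)  011011(✓)  011111(✓)  100010(✓)  100011(✓)  100110(✓)  101000(✓)  101111  110000  111001(✓)
size-2^1 implicants → -01000  -11001  0-0001(✓)  0-1001(✓)  0-1011(✓)  00-001(✓)  0010-0(✓)  0010-1(✓)  00100-(✓)  00101-(✓)  01-001(✓)  01-111  010-01  0101-1  011-11  0110-1(✓)  100-10  10001-
size-2^2 implicants → 0--001  0-10-1  0010--
Unchecked terms (primes): -01000, -11001, 0--001, 0-10-1, 0010--, 01-111, 010-01, 0101-1, 011-11, 100-10, 10001-, 101111, 110000
Minterm coverage:
  m1 ⊆ 0--001 [E]
  m8 ⊆ -01000,0010--
  m9 ⊆ 0--001,0-10-1,0010--
  m10 ⊆ 0010-- [E]
  m11 ⊆ 0-10-1,0010--
  m17 ⊆ 0--001,010-01
  m21 ⊆ 010-01,0101-1
  m23 ⊆ 01-111,0101-1
  m25 ⊆ -11001,0--001,0-10-1
  m27 ⊆ 0-10-1,011-11
  m31 ⊆ 01-111,011-11
  m34 ⊆ 100-10,10001-
  m35 ⊆ 10001- [E]
  m40 ⊆ -01000 [E]
  m47 ⊆ 101111 [E]
  m48 ⊆ 110000 [E]
  m57 ⊆ -11001 [E]
E = {-01000, -11001, 0--001, 0010--, 10001-, 101111, 110000}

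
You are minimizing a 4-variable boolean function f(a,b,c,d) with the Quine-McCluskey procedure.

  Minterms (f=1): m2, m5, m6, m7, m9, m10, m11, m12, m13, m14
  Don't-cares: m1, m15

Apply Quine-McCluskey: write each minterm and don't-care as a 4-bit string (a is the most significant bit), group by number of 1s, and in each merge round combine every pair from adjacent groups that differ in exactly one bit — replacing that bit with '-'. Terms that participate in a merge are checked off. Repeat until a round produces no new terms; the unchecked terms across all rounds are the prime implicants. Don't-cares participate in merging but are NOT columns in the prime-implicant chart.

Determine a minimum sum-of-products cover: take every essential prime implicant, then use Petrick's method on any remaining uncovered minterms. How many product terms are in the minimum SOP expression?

Round 0: 0001✓ 0010✓ 0101✓ 0110✓ 0111✓ 1001✓ 1010✓ 1011✓ 1100✓ 1101✓ 1110✓ 1111✓
Round 1: -001✓ -010✓ -101✓ -110✓ -111✓ 0-01✓ 0-10✓ 01-1✓ 011-✓ 1-01✓ 1-10✓ 1-11✓ 10-1✓ 101-✓ 11-0✓ 11-1✓ 110-✓ 111-✓
Round 2: --01 --10 -1-1 -11- 1--1 1-1- 11--
PIs = {--01, --10, -1-1, -11-, 1--1, 1-1-, 11--}
Coverage chart:
  m2: --10 ←essential
  m5: --01,-1-1
  m6: --10,-11-
  m7: -1-1,-11-
  m9: --01,1--1
  m10: --10,1-1-
  m11: 1--1,1-1-
  m12: 11-- ←essential
  m13: --01,-1-1,1--1,11--
  m14: --10,-11-,1-1-,11--
Essential: --10, 11--
Petrick residual → -1-1, 1--1
Min cover (4 terms): cd' + bd + ad + ab

4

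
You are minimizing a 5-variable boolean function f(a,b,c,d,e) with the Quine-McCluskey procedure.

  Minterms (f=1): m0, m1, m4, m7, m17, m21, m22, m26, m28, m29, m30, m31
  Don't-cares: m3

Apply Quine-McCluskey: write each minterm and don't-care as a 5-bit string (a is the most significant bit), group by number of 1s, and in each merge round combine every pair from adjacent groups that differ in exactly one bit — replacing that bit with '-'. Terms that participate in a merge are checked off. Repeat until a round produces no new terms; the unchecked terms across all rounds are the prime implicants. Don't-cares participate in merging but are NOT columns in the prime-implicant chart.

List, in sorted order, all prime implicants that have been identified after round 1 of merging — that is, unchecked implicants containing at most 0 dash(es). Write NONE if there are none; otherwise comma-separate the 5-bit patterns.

NONE

[col 0] 00000*, 00001*, 00011*, 00100*, 00111*, 10001*, 10101*, 10110*, 11010*, 11100*, 11101*, 11110*, 11111*
[col 1] -0001, 00-00, 00-11, 000-1, 0000-, 1-101, 1-110, 10-01, 11-10, 111-0*, 111-1*, 1110-*, 1111-*
[col 2] 111--
Prime implicants: -0001, 00-00, 00-11, 000-1, 0000-, 1-101, 1-110, 10-01, 11-10, 111--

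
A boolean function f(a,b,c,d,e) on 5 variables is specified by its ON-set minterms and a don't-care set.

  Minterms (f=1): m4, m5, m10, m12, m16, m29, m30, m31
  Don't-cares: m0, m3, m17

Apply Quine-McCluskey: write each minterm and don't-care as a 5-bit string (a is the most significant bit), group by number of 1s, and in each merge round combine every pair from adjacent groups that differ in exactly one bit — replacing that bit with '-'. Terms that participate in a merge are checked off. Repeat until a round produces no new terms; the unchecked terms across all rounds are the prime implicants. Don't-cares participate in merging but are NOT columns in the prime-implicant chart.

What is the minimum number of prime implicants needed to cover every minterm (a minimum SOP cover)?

size-2^0 implicants → 00000(✓)  00011  00100(✓)  00101(✓)  01010  01100(✓)  10000(✓)  10001(✓)  11101(✓)  11110(✓)  11111(✓)
size-2^1 implicants → -0000  0-100  00-00  0010-  1000-  111-1  1111-
Unchecked terms (primes): -0000, 0-100, 00-00, 00011, 0010-, 01010, 1000-, 111-1, 1111-
Minterm coverage:
  m4 ⊆ 0-100,00-00,0010-
  m5 ⊆ 0010- [E]
  m10 ⊆ 01010 [E]
  m12 ⊆ 0-100 [E]
  m16 ⊆ -0000,1000-
  m29 ⊆ 111-1 [E]
  m30 ⊆ 1111- [E]
  m31 ⊆ 111-1,1111-
E = {0-100, 0010-, 01010, 111-1, 1111-}
Petrick residual → -0000
Cover = b'c'd'e' + a'cd'e' + a'b'cd' + a'bc'de' + abce + abcd  |cover|=6

6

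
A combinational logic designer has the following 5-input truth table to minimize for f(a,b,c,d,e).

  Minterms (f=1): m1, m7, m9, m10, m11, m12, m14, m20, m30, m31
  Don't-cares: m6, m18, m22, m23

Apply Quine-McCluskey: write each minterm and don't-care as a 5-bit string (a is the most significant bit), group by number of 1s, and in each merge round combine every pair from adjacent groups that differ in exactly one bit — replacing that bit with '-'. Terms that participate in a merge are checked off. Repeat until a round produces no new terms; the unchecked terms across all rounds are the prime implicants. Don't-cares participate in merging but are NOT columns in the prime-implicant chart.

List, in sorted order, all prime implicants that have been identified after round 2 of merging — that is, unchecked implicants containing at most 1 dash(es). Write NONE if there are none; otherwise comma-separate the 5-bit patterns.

Round 0: 00001✓ 00110✓ 00111✓ 01001✓ 01010✓ 01011✓ 01100✓ 01110✓ 10010✓ 10100✓ 10110✓ 10111✓ 11110✓ 11111✓
Round 1: -0110✓ -0111✓ -1110✓ 0-001 0-110✓ 0011-✓ 01-10 010-1 0101- 011-0 1-110✓ 1-111✓ 10-10 101-0 1011-✓ 1111-✓
Round 2: --110 -011- 1-11-
PIs = {--110, -011-, 0-001, 01-10, 010-1, 0101-, 011-0, 1-11-, 10-10, 101-0}

0-001, 01-10, 010-1, 0101-, 011-0, 10-10, 101-0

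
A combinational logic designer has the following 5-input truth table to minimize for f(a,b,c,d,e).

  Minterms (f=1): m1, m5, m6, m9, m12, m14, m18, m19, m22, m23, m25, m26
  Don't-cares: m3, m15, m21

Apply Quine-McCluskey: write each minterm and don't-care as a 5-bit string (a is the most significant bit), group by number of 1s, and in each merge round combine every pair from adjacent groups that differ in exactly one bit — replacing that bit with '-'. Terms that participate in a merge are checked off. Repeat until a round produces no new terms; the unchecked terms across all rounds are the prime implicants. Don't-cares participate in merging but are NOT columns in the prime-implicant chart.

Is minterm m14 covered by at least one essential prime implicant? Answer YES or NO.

size-2^0 implicants → 00001(✓)  00011(✓)  00101(✓)  00110(✓)  01001(✓)  01100(✓)  01110(✓)  01111(✓)  10010(✓)  10011(✓)  10101(✓)  10110(✓)  10111(✓)  11001(✓)  11010(✓)
size-2^1 implicants → -0011  -0101  -0110  -1001  0-001  0-110  00-01  000-1  011-0  0111-  1-010  10-10(✓)  10-11(✓)  1001-(✓)  101-1  1011-(✓)
size-2^2 implicants → 10-1-
Unchecked terms (primes): -0011, -0101, -0110, -1001, 0-001, 0-110, 00-01, 000-1, 011-0, 0111-, 1-010, 10-1-, 101-1
Minterm coverage:
  m1 ⊆ 0-001,00-01,000-1
  m5 ⊆ -0101,00-01
  m6 ⊆ -0110,0-110
  m9 ⊆ -1001,0-001
  m12 ⊆ 011-0 [E]
  m14 ⊆ 0-110,011-0,0111-
  m18 ⊆ 1-010,10-1-
  m19 ⊆ -0011,10-1-
  m22 ⊆ -0110,10-1-
  m23 ⊆ 10-1-,101-1
  m25 ⊆ -1001 [E]
  m26 ⊆ 1-010 [E]
E = {-1001, 011-0, 1-010}

YES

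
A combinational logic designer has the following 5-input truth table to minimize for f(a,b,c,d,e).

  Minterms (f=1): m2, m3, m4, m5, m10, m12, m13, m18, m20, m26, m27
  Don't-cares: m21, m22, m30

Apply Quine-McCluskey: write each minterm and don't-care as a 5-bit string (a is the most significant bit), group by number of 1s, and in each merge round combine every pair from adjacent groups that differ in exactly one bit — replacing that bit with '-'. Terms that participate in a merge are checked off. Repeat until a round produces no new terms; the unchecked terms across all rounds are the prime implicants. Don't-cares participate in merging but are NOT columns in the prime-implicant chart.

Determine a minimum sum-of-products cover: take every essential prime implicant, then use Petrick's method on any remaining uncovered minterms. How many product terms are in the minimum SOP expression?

[col 0] 00010*, 00011*, 00100*, 00101*, 01010*, 01100*, 01101*, 10010*, 10100*, 10101*, 10110*, 11010*, 11011*, 11110*
[col 1] -0010*, -0100*, -0101*, -1010*, 0-010*, 0-100*, 0-101*, 0001-, 0010-*, 0110-*, 1-010*, 1-110*, 10-10*, 101-0, 1010-*, 11-10*, 1101-
[col 2] --010, -010-, 0-10-, 1--10
Prime implicants: --010, -010-, 0-10-, 0001-, 1--10, 101-0, 1101-
PI chart (minterm → PIs covering it):
  2 | --010,0001-
  3 | 0001-  (sole → essential)
  4 | -010-,0-10-
  5 | -010-,0-10-
  10 | --010  (sole → essential)
  12 | 0-10-  (sole → essential)
  13 | 0-10-  (sole → essential)
  18 | --010,1--10
  20 | -010-,101-0
  26 | --010,1--10,1101-
  27 | 1101-  (sole → essential)
Essential prime implicants: --010, 0-10-, 0001-, 1101-
Petrick residual → -010-
Minimum SOP uses 5 PIs: c'de' + b'cd' + a'cd' + a'b'c'd + abc'd

5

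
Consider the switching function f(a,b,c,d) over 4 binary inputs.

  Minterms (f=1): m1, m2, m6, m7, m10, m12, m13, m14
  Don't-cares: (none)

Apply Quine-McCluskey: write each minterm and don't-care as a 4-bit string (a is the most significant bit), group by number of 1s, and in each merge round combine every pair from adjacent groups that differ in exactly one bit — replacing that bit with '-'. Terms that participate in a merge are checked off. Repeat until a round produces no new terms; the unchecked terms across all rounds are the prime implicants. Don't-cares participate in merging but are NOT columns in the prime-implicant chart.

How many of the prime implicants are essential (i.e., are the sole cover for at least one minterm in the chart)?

Round 0: 0001 0010✓ 0110✓ 0111✓ 1010✓ 1100✓ 1101✓ 1110✓
Round 1: -010✓ -110✓ 0-10✓ 011- 1-10✓ 11-0 110-
Round 2: --10
PIs = {--10, 0001, 011-, 11-0, 110-}
Coverage chart:
  m1: 0001 ←essential
  m2: --10 ←essential
  m6: --10,011-
  m7: 011- ←essential
  m10: --10 ←essential
  m12: 11-0,110-
  m13: 110- ←essential
  m14: --10,11-0
Essential: --10, 0001, 011-, 110-

4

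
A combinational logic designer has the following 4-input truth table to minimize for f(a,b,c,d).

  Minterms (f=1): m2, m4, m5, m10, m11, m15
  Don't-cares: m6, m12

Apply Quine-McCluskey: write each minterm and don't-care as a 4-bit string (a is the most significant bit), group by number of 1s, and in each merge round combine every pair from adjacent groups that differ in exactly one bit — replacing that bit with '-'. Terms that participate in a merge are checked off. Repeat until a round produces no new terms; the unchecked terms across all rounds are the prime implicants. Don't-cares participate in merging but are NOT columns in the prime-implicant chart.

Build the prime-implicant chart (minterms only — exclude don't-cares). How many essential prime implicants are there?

Round 0: 0010✓ 0100✓ 0101✓ 0110✓ 1010✓ 1011✓ 1100✓ 1111✓
Round 1: -010 -100 0-10 01-0 010- 1-11 101-
PIs = {-010, -100, 0-10, 01-0, 010-, 1-11, 101-}
Coverage chart:
  m2: -010,0-10
  m4: -100,01-0,010-
  m5: 010- ←essential
  m10: -010,101-
  m11: 1-11,101-
  m15: 1-11 ←essential
Essential: 010-, 1-11

2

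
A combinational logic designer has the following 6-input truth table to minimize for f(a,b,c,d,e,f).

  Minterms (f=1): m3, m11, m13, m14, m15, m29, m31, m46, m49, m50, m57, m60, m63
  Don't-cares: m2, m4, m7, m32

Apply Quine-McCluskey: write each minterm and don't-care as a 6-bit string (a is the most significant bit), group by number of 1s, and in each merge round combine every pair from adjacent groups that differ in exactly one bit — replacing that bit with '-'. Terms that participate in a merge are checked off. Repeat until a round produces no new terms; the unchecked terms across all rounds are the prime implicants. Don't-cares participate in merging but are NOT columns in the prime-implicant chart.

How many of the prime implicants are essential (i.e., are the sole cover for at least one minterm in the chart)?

7

[col 0] 000010*, 000011*, 000100, 000111*, 001011*, 001101*, 001110*, 001111*, 011101*, 011111*, 100000, 101110*, 110001*, 110010, 111001*, 111100, 111111*
[col 1] -01110, -11111, 0-1101*, 0-1111*, 00-011*, 00-111*, 000-11*, 00001-, 001-11*, 0011-1*, 00111-, 0111-1*, 11-001
[col 2] 0-11-1, 00--11
Prime implicants: -01110, -11111, 0-11-1, 00--11, 00001-, 000100, 00111-, 100000, 11-001, 110010, 111100
PI chart (minterm → PIs covering it):
  3 | 00--11,00001-
  11 | 00--11  (sole → essential)
  13 | 0-11-1  (sole → essential)
  14 | -01110,00111-
  15 | 0-11-1,00--11,00111-
  29 | 0-11-1  (sole → essential)
  31 | -11111,0-11-1
  46 | -01110  (sole → essential)
  49 | 11-001  (sole → essential)
  50 | 110010  (sole → essential)
  57 | 11-001  (sole → essential)
  60 | 111100  (sole → essential)
  63 | -11111  (sole → essential)
Essential prime implicants: -01110, -11111, 0-11-1, 00--11, 11-001, 110010, 111100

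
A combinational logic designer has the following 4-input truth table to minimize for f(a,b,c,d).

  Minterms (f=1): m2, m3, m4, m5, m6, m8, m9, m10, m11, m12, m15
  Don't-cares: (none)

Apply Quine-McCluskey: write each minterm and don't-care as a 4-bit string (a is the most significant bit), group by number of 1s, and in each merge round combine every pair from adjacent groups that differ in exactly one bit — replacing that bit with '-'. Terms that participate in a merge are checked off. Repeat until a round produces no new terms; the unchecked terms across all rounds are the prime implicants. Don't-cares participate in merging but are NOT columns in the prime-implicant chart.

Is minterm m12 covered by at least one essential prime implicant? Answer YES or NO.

NO

[col 0] 0010*, 0011*, 0100*, 0101*, 0110*, 1000*, 1001*, 1010*, 1011*, 1100*, 1111*
[col 1] -010*, -011*, -100, 0-10, 001-*, 01-0, 010-, 1-00, 1-11, 10-0*, 10-1*, 100-*, 101-*
[col 2] -01-, 10--
Prime implicants: -01-, -100, 0-10, 01-0, 010-, 1-00, 1-11, 10--
PI chart (minterm → PIs covering it):
  2 | -01-,0-10
  3 | -01-  (sole → essential)
  4 | -100,01-0,010-
  5 | 010-  (sole → essential)
  6 | 0-10,01-0
  8 | 1-00,10--
  9 | 10--  (sole → essential)
  10 | -01-,10--
  11 | -01-,1-11,10--
  12 | -100,1-00
  15 | 1-11  (sole → essential)
Essential prime implicants: -01-, 010-, 1-11, 10--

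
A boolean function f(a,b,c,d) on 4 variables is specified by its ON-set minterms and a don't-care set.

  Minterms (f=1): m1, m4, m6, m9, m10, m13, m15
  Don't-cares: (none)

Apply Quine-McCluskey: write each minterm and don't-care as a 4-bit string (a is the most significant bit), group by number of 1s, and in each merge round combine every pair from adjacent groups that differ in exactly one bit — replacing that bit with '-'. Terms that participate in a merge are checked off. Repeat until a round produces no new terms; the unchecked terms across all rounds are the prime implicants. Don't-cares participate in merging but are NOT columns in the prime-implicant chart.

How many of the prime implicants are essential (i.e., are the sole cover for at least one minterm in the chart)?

size-2^0 implicants → 0001(✓)  0100(✓)  0110(✓)  1001(✓)  1010  1101(✓)  1111(✓)
size-2^1 implicants → -001  01-0  1-01  11-1
Unchecked terms (primes): -001, 01-0, 1-01, 1010, 11-1
Minterm coverage:
  m1 ⊆ -001 [E]
  m4 ⊆ 01-0 [E]
  m6 ⊆ 01-0 [E]
  m9 ⊆ -001,1-01
  m10 ⊆ 1010 [E]
  m13 ⊆ 1-01,11-1
  m15 ⊆ 11-1 [E]
E = {-001, 01-0, 1010, 11-1}

4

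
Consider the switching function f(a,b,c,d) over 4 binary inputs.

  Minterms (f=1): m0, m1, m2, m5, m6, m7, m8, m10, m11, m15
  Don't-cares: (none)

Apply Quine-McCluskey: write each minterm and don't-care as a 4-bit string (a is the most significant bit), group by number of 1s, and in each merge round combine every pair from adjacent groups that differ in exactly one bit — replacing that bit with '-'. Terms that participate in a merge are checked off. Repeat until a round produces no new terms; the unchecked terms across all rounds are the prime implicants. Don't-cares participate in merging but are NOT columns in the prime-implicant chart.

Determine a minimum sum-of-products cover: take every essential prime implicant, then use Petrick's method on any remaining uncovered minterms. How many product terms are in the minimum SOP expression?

[col 0] 0000*, 0001*, 0010*, 0101*, 0110*, 0111*, 1000*, 1010*, 1011*, 1111*
[col 1] -000*, -010*, -111, 0-01, 0-10, 00-0*, 000-, 01-1, 011-, 1-11, 10-0*, 101-
[col 2] -0-0
Prime implicants: -0-0, -111, 0-01, 0-10, 000-, 01-1, 011-, 1-11, 101-
PI chart (minterm → PIs covering it):
  0 | -0-0,000-
  1 | 0-01,000-
  2 | -0-0,0-10
  5 | 0-01,01-1
  6 | 0-10,011-
  7 | -111,01-1,011-
  8 | -0-0  (sole → essential)
  10 | -0-0,101-
  11 | 1-11,101-
  15 | -111,1-11
Essential prime implicants: -0-0
Petrick residual → 0-01, 011-, 1-11
Minimum SOP uses 4 PIs: b'd' + a'c'd + a'bc + acd

4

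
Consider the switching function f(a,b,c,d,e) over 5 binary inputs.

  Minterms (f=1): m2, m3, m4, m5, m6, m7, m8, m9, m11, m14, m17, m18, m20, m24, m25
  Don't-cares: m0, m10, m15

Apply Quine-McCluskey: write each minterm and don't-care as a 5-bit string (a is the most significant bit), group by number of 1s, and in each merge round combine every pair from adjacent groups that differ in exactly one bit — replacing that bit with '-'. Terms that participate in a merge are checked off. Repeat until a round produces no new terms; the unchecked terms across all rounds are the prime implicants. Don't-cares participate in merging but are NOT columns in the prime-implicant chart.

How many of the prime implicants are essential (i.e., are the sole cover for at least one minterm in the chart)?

6

Round 0: 00000✓ 00010✓ 00011✓ 00100✓ 00101✓ 00110✓ 00111✓ 01000✓ 01001✓ 01010✓ 01011✓ 01110✓ 01111✓ 10001✓ 10010✓ 10100✓ 11000✓ 11001✓
Round 1: -0010 -0100 -1000✓ -1001✓ 0-000✓ 0-010✓ 0-011✓ 0-110✓ 0-111✓ 00-00✓ 00-10✓ 00-11✓ 000-0✓ 0001-✓ 001-0✓ 001-1✓ 0010-✓ 0011-✓ 01-10✓ 01-11✓ 010-0✓ 010-1✓ 0100-✓ 0101-✓ 0111-✓ 1-001 1100-✓
Round 2: -100- 0--10✓ 0--11✓ 0-0-0 0-01-✓ 0-11-✓ 00--0 00-1-✓ 001-- 01-1-✓ 010--
Round 3: 0--1-
PIs = {-0010, -0100, -100-, 0--1-, 0-0-0, 00--0, 001--, 010--, 1-001}
Coverage chart:
  m2: -0010,0--1-,0-0-0,00--0
  m3: 0--1- ←essential
  m4: -0100,00--0,001--
  m5: 001-- ←essential
  m6: 0--1-,00--0,001--
  m7: 0--1-,001--
  m8: -100-,0-0-0,010--
  m9: -100-,010--
  m11: 0--1-,010--
  m14: 0--1- ←essential
  m17: 1-001 ←essential
  m18: -0010 ←essential
  m20: -0100 ←essential
  m24: -100- ←essential
  m25: -100-,1-001
Essential: -0010, -0100, -100-, 0--1-, 001--, 1-001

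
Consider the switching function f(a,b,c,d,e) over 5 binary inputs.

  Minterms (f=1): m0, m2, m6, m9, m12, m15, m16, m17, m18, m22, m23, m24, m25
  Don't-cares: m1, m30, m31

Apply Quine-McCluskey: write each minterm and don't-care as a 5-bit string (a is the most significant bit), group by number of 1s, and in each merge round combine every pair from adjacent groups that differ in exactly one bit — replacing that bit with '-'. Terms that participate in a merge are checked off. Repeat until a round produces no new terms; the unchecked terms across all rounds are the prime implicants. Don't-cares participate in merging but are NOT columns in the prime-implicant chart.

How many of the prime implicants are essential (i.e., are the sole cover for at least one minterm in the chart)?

6

Round 0: 00000✓ 00001✓ 00010✓ 00110✓ 01001✓ 01100 01111✓ 10000✓ 10001✓ 10010✓ 10110✓ 10111✓ 11000✓ 11001✓ 11110✓ 11111✓
Round 1: -0000✓ -0001✓ -0010✓ -0110✓ -1001✓ -1111 0-001✓ 00-10✓ 000-0✓ 0000-✓ 1-000✓ 1-001✓ 1-110✓ 1-111✓ 10-10✓ 100-0✓ 1000-✓ 1011-✓ 1100-✓ 1111-✓
Round 2: --001 -0-10 -00-0 -000- 1-00- 1-11-
PIs = {--001, -0-10, -00-0, -000-, -1111, 01100, 1-00-, 1-11-}
Coverage chart:
  m0: -00-0,-000-
  m2: -0-10,-00-0
  m6: -0-10 ←essential
  m9: --001 ←essential
  m12: 01100 ←essential
  m15: -1111 ←essential
  m16: -00-0,-000-,1-00-
  m17: --001,-000-,1-00-
  m18: -0-10,-00-0
  m22: -0-10,1-11-
  m23: 1-11- ←essential
  m24: 1-00- ←essential
  m25: --001,1-00-
Essential: --001, -0-10, -1111, 01100, 1-00-, 1-11-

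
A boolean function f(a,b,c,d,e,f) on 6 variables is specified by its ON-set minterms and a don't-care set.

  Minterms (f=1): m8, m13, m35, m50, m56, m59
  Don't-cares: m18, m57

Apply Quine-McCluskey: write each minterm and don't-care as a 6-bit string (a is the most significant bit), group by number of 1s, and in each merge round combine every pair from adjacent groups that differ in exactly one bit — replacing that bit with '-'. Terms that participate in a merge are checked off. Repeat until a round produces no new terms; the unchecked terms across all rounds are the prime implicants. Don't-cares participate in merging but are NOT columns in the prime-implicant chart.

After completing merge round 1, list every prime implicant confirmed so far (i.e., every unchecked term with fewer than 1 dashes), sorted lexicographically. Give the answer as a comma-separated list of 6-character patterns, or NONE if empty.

001000, 001101, 100011

Round 0: 001000 001101 010010✓ 100011 110010✓ 111000✓ 111001✓ 111011✓
Round 1: -10010 1110-1 11100-
PIs = {-10010, 001000, 001101, 100011, 1110-1, 11100-}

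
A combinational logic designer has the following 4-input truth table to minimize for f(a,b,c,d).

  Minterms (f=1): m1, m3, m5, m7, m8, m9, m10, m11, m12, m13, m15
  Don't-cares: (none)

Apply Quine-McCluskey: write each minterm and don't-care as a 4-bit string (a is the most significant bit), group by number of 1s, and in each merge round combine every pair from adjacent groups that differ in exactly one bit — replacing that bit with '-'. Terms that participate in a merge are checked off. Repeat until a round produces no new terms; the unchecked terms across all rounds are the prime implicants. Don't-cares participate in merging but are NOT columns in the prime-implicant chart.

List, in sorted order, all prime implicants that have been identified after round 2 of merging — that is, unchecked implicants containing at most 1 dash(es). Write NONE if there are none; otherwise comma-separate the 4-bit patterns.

NONE

Round 0: 0001✓ 0011✓ 0101✓ 0111✓ 1000✓ 1001✓ 1010✓ 1011✓ 1100✓ 1101✓ 1111✓
Round 1: -001✓ -011✓ -101✓ -111✓ 0-01✓ 0-11✓ 00-1✓ 01-1✓ 1-00✓ 1-01✓ 1-11✓ 10-0✓ 10-1✓ 100-✓ 101-✓ 11-1✓ 110-✓
Round 2: --01✓ --11✓ -0-1✓ -1-1✓ 0--1✓ 1--1✓ 1-0- 10--
Round 3: ---1
PIs = {---1, 1-0-, 10--}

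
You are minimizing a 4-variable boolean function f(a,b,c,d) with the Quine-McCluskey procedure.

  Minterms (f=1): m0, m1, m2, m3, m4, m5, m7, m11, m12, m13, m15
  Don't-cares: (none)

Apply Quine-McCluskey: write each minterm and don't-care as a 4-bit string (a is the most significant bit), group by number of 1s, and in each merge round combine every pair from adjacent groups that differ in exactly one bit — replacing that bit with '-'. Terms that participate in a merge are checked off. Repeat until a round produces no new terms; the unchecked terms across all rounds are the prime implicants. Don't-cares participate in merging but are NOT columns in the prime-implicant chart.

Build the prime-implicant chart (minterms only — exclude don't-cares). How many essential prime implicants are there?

Round 0: 0000✓ 0001✓ 0010✓ 0011✓ 0100✓ 0101✓ 0111✓ 1011✓ 1100✓ 1101✓ 1111✓
Round 1: -011✓ -100✓ -101✓ -111✓ 0-00✓ 0-01✓ 0-11✓ 00-0✓ 00-1✓ 000-✓ 001-✓ 01-1✓ 010-✓ 1-11✓ 11-1✓ 110-✓
Round 2: --11 -1-1 -10- 0--1 0-0- 00--
PIs = {--11, -1-1, -10-, 0--1, 0-0-, 00--}
Coverage chart:
  m0: 0-0-,00--
  m1: 0--1,0-0-,00--
  m2: 00-- ←essential
  m3: --11,0--1,00--
  m4: -10-,0-0-
  m5: -1-1,-10-,0--1,0-0-
  m7: --11,-1-1,0--1
  m11: --11 ←essential
  m12: -10- ←essential
  m13: -1-1,-10-
  m15: --11,-1-1
Essential: --11, -10-, 00--

3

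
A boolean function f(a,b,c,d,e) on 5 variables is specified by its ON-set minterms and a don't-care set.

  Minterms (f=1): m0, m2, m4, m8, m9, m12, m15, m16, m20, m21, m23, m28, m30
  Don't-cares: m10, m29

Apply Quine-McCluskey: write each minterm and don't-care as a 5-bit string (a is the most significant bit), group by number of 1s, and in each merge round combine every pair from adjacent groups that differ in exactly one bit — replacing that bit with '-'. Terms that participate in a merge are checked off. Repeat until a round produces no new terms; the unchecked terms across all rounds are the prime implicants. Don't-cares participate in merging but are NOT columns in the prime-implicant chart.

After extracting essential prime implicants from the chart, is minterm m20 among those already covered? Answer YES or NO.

[col 0] 00000*, 00010*, 00100*, 01000*, 01001*, 01010*, 01100*, 01111, 10000*, 10100*, 10101*, 10111*, 11100*, 11101*, 11110*
[col 1] -0000*, -0100*, -1100*, 0-000*, 0-010*, 0-100*, 00-00*, 000-0*, 01-00*, 010-0*, 0100-, 1-100*, 1-101*, 10-00*, 101-1, 1010-*, 111-0, 1110-*
[col 2] --100, -0-00, 0--00, 0-0-0, 1-10-
Prime implicants: --100, -0-00, 0--00, 0-0-0, 0100-, 01111, 1-10-, 101-1, 111-0
PI chart (minterm → PIs covering it):
  0 | -0-00,0--00,0-0-0
  2 | 0-0-0  (sole → essential)
  4 | --100,-0-00,0--00
  8 | 0--00,0-0-0,0100-
  9 | 0100-  (sole → essential)
  12 | --100,0--00
  15 | 01111  (sole → essential)
  16 | -0-00  (sole → essential)
  20 | --100,-0-00,1-10-
  21 | 1-10-,101-1
  23 | 101-1  (sole → essential)
  28 | --100,1-10-,111-0
  30 | 111-0  (sole → essential)
Essential prime implicants: -0-00, 0-0-0, 0100-, 01111, 101-1, 111-0

YES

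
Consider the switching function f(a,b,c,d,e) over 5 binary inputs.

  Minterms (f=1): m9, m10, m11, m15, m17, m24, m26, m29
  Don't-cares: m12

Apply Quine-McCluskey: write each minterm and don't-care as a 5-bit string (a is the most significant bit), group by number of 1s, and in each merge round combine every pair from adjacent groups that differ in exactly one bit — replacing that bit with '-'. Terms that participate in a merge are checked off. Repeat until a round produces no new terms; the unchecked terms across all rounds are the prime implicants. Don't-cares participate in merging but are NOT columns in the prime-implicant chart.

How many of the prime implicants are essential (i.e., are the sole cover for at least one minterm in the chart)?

5

[col 0] 01001*, 01010*, 01011*, 01100, 01111*, 10001, 11000*, 11010*, 11101
[col 1] -1010, 01-11, 010-1, 0101-, 110-0
Prime implicants: -1010, 01-11, 010-1, 0101-, 01100, 10001, 110-0, 11101
PI chart (minterm → PIs covering it):
  9 | 010-1  (sole → essential)
  10 | -1010,0101-
  11 | 01-11,010-1,0101-
  15 | 01-11  (sole → essential)
  17 | 10001  (sole → essential)
  24 | 110-0  (sole → essential)
  26 | -1010,110-0
  29 | 11101  (sole → essential)
Essential prime implicants: 01-11, 010-1, 10001, 110-0, 11101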